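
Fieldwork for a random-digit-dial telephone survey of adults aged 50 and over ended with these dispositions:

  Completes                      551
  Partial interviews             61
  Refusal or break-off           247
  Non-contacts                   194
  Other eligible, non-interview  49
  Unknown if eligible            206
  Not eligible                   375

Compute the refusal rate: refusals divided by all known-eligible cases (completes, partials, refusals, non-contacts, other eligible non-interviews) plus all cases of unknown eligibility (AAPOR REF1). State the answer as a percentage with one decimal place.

18.9%

Numerator: 247
Denominator: 551 + 61 + 247 + 194 + 49 + 206 = 1308
REF1 = 247 / 1308 = 0.1888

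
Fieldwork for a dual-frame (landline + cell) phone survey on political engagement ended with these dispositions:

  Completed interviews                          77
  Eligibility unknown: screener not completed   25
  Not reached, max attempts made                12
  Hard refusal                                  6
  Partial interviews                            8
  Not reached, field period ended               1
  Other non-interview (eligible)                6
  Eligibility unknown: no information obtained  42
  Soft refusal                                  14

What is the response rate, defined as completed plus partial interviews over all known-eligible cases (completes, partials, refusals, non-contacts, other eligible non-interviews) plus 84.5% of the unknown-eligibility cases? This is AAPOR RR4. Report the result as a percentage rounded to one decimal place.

47.1%

Refused = 6 + 14 = 20
No contact after all attempts = 1 + 12 = 13
Eligibility not determined = 25 + 42 = 67
Top = 77 + 8 = 85
Eligible (known) = 77 + 8 + 20 + 13 + 6 = 124
Estimated eligible among unknowns = 0.8450 × 67 = 56.61
Denom = 124 + 56.61 = 180.61
RR4 = 85 / 180.61 = 0.4706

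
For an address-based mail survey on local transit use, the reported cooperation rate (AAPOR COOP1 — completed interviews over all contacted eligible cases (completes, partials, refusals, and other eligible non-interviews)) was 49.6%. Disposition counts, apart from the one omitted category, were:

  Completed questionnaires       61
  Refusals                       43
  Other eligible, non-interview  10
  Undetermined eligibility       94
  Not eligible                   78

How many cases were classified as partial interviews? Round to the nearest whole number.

COOP1 = 61 / D = 0.496
D = 61 / 0.496 = 123.0
Remaining denominator categories sum to 114
partial interviews = 123.0 − 114 ≈ 9

9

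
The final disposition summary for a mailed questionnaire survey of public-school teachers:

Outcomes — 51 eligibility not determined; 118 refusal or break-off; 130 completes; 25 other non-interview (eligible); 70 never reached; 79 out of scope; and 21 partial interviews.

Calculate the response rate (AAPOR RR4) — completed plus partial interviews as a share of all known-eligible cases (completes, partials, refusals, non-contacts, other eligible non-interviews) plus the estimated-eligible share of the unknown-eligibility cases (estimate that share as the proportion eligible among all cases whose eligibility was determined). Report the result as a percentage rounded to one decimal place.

37.2%

Numerator = 130 + 21 = 151
Eligible (known) = 130 + 21 + 118 + 70 + 25 = 364
e = 364 / (364 + 79) = 364 / 443 = 0.8217
Eligible share of unknowns = 0.8217 × 51 = 41.91
Denominator = 364 + 41.91 = 405.91
RR4 = 151 / 405.91 = 0.3720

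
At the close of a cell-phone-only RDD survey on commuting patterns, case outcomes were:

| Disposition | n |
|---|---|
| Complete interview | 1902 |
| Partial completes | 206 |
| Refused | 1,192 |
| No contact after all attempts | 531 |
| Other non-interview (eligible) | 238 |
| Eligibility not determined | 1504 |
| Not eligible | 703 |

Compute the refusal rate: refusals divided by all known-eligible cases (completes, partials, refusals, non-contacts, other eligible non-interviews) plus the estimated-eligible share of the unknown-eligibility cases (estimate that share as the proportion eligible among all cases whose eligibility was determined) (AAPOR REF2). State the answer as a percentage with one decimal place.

Num = 1192
Determined eligible = 1902 + 206 + 1192 + 531 + 238 = 4069
e = 4069 / (4069 + 703) = 4069 / 4772 = 0.8527
Estimated eligible among unknowns = 0.8527 × 1504 = 1282.46
Denominator = 4069 + 1282.46 = 5351.46
REF2 = 1192 / 5351.46 = 0.2227

22.3%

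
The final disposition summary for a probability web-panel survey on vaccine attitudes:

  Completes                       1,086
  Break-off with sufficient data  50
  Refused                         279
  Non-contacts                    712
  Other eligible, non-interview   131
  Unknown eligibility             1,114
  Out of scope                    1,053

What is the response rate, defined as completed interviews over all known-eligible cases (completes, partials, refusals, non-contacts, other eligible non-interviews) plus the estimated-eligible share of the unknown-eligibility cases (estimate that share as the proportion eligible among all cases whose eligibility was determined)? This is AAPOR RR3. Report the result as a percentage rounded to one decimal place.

36.0%

Top → 1086
Eligible (known) → 1086 + 50 + 279 + 712 + 131 = 2258
e = 2258 / (2258 + 1053) = 2258 / 3311 = 0.6820
e × U → 0.6820 × 1114 = 759.75
Denominator → 2258 + 759.75 = 3017.75
RR3 = 1086 / 3017.75 = 0.3599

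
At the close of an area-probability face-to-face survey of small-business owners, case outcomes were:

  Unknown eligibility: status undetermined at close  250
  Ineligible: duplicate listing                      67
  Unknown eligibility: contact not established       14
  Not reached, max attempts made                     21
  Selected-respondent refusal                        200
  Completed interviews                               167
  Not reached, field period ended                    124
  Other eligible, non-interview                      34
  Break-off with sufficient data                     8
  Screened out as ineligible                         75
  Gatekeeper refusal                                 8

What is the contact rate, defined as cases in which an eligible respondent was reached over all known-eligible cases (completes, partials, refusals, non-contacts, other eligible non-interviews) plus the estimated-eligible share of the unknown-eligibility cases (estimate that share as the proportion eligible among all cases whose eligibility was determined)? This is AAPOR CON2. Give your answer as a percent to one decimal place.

54.0%

Refused = 8 + 200 = 208
No answer / not reached = 124 + 21 = 145
Undetermined eligibility = 14 + 250 = 264
Screened out, ineligible = 75 + 67 = 142
Numerator = 167 + 8 + 208 + 34 = 417
Eligible (known) = 167 + 8 + 208 + 145 + 34 = 562
e = 562 / (562 + 142) = 562 / 704 = 0.7983
Estimated eligible among unknowns = 0.7983 × 264 = 210.75
Denom = 562 + 210.75 = 772.75
CON2 = 417 / 772.75 = 0.5396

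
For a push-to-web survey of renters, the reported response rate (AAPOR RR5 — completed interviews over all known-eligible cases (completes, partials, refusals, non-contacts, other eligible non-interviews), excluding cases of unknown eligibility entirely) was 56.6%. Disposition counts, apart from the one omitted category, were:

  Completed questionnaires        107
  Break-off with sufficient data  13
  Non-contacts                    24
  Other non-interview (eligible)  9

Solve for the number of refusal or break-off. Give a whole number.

36

RR5 = 107 / D = 0.566
D = 107 / 0.566 = 189.0
Other denominator terms total 153
refusal or break-off = 189.0 − 153 ≈ 36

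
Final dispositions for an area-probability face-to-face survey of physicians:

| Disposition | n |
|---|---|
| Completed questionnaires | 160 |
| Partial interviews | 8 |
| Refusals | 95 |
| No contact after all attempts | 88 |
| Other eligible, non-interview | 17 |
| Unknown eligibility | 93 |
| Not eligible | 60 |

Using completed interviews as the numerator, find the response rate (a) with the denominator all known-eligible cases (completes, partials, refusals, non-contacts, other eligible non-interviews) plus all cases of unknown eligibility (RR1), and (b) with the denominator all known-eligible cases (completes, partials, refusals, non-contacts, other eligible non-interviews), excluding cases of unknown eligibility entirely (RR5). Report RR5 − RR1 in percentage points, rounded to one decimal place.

Numerator = 160
Denominator = 160 + 8 + 95 + 88 + 17 + 93 = 461
RR1 = 160 / 461 = 0.3471
Denominator = 160 + 8 + 95 + 88 + 17 = 368
RR5 = 160 / 368 = 0.4348
Difference = 43.48 − 34.71 = 8.77 percentage points

8.8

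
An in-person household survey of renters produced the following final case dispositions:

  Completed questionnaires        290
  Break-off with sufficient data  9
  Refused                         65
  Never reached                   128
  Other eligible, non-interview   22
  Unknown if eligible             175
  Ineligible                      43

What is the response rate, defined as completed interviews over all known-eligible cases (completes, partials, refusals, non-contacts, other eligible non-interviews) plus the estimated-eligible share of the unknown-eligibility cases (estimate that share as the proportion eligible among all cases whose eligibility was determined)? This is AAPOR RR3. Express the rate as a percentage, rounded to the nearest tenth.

42.9%

Numerator: 290
Eligible (known): 290 + 9 + 65 + 128 + 22 = 514
e = 514 / (514 + 43) = 514 / 557 = 0.9228
Eligible share of unknowns: 0.9228 × 175 = 161.49
Denom: 514 + 161.49 = 675.49
RR3 = 290 / 675.49 = 0.4293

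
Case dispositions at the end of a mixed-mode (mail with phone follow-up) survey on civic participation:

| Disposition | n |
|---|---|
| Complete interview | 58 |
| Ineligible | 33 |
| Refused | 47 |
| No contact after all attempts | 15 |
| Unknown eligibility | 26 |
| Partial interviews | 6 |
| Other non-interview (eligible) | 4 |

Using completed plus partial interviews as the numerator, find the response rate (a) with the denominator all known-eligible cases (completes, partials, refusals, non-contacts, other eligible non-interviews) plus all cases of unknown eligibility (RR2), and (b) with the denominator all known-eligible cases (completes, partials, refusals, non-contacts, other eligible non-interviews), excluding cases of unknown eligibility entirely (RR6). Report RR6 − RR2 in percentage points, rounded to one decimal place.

Top: 58 + 6 = 64
Base: 58 + 6 + 47 + 15 + 4 + 26 = 156
RR2 = 64 / 156 = 0.4103
Base: 58 + 6 + 47 + 15 + 4 = 130
RR6 = 64 / 130 = 0.4923
Difference = 49.23 − 41.03 = 8.20 percentage points

8.2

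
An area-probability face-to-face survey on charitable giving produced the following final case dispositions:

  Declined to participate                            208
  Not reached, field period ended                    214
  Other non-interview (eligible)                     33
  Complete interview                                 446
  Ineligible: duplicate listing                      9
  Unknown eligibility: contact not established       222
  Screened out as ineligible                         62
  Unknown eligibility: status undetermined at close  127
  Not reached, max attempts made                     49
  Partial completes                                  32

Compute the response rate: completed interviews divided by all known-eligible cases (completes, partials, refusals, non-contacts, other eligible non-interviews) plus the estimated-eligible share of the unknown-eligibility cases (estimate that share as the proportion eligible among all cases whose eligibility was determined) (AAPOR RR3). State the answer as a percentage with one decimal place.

Non-contacts = 214 + 49 = 263
Unknown if eligible = 222 + 127 = 349
Not eligible = 62 + 9 = 71
Top = 446
Known eligible = 446 + 32 + 208 + 263 + 33 = 982
e = 982 / (982 + 71) = 982 / 1053 = 0.9326
e × U = 0.9326 × 349 = 325.48
Denominator = 982 + 325.48 = 1307.48
RR3 = 446 / 1307.48 = 0.3411

34.1%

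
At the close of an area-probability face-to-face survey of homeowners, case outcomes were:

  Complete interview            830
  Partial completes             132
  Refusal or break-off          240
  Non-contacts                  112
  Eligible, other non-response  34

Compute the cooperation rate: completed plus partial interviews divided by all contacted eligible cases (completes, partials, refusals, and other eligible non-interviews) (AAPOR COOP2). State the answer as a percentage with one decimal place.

77.8%

Numerator = 830 + 132 = 962
Denominator = 830 + 132 + 240 + 34 = 1236
COOP2 = 962 / 1236 = 0.7783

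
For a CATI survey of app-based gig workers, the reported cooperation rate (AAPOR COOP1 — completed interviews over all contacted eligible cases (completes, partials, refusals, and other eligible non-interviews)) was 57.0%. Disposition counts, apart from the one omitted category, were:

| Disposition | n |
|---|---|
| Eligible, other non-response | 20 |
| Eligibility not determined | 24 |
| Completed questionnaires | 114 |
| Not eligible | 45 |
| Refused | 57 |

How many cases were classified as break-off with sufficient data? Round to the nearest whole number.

9

COOP1 = 114 / D = 0.570
D = 114 / 0.570 = 200.0
Rest of base = 191
break-off with sufficient data = 200.0 − 191 ≈ 9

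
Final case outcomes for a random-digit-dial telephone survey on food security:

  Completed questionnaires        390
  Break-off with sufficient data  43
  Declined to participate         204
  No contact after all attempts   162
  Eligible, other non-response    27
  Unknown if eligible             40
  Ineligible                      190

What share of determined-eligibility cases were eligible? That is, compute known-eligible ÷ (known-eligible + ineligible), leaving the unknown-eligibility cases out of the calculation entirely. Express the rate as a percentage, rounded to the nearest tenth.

81.3%

Determined eligible = 390 + 43 + 204 + 162 + 27 = 826
e = 826 / (826 + 190) = 826 / 1016 = 0.8130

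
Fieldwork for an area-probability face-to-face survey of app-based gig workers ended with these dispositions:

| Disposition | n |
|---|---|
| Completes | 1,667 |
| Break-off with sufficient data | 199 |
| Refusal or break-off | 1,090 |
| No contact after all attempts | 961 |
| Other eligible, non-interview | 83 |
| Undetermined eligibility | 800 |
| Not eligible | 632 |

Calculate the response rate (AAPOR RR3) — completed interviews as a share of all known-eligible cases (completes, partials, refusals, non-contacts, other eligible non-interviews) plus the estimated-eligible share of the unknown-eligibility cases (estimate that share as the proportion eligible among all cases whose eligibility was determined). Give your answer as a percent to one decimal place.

Top: 1667
Eligible (known): 1667 + 199 + 1090 + 961 + 83 = 4000
e = 4000 / (4000 + 632) = 4000 / 4632 = 0.8636
Eligible share of unknowns: 0.8636 × 800 = 690.88
Denominator: 4000 + 690.88 = 4690.88
RR3 = 1667 / 4690.88 = 0.3554

35.5%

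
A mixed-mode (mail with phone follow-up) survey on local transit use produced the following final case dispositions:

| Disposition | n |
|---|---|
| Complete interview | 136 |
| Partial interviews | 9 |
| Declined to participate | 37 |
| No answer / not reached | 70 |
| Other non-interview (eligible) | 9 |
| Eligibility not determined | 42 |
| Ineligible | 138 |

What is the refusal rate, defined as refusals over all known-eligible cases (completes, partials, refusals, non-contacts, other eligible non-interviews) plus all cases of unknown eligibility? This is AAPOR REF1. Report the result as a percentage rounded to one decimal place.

Num: 37
Denominator: 136 + 9 + 37 + 70 + 9 + 42 = 303
REF1 = 37 / 303 = 0.1221

12.2%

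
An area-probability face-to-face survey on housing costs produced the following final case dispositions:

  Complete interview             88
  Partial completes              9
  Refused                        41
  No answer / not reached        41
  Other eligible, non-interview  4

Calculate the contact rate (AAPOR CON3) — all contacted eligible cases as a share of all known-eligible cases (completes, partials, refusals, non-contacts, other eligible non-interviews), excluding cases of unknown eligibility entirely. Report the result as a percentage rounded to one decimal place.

77.6%

Num: 88 + 9 + 41 + 4 = 142
Denom: 88 + 9 + 41 + 41 + 4 = 183
CON3 = 142 / 183 = 0.7760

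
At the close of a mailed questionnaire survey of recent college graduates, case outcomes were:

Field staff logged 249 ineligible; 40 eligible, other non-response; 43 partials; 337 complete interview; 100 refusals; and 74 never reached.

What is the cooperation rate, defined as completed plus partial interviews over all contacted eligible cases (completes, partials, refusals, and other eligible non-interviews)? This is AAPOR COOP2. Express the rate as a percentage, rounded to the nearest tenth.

73.1%

Num: 337 + 43 = 380
Denominator: 337 + 43 + 100 + 40 = 520
COOP2 = 380 / 520 = 0.7308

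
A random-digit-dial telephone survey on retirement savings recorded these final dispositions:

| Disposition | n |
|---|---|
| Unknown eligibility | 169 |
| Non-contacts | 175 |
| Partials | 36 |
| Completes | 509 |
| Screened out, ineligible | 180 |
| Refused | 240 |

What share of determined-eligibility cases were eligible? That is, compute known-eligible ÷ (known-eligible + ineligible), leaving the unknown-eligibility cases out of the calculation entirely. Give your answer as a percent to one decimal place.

Determined eligible: 509 + 36 + 240 + 175 = 960
e = 960 / (960 + 180) = 960 / 1140 = 0.8421

84.2%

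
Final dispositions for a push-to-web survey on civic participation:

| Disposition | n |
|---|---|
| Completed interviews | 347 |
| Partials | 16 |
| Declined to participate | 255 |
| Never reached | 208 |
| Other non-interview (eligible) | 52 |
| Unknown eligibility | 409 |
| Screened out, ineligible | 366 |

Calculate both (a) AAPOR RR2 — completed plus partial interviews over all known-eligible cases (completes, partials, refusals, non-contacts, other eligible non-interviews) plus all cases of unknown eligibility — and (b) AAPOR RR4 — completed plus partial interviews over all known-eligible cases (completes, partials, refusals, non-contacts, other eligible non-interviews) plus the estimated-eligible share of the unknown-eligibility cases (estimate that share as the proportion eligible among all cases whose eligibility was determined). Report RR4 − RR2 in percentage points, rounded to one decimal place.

Top: 347 + 16 = 363
Denominator: 347 + 16 + 255 + 208 + 52 + 409 = 1287
RR2 = 363 / 1287 = 0.2821
Known eligible: 347 + 16 + 255 + 208 + 52 = 878
e = 878 / (878 + 366) = 878 / 1244 = 0.7058
e × U: 0.7058 × 409 = 288.67
Denominator: 878 + 288.67 = 1166.67
RR4 = 363 / 1166.67 = 0.3111
Difference = 31.11 − 28.21 = 2.90 percentage points

2.9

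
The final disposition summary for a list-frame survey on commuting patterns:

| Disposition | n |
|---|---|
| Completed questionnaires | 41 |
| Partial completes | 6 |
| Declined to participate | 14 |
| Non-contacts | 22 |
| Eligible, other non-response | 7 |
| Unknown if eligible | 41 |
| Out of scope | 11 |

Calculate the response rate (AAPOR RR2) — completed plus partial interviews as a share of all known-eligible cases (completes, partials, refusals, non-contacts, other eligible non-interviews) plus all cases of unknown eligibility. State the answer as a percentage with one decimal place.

Num: 41 + 6 = 47
Base: 41 + 6 + 14 + 22 + 7 + 41 = 131
RR2 = 47 / 131 = 0.3588

35.9%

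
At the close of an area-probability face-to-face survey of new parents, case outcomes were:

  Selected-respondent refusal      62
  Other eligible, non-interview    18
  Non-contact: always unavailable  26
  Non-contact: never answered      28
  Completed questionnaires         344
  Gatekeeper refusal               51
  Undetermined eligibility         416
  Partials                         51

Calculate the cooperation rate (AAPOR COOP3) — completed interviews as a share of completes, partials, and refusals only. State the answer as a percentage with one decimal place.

67.7%

Refusal or break-off = 51 + 62 = 113
Non-contacts = 28 + 26 = 54
Numerator: 344
Base: 344 + 51 + 113 = 508
COOP3 = 344 / 508 = 0.6772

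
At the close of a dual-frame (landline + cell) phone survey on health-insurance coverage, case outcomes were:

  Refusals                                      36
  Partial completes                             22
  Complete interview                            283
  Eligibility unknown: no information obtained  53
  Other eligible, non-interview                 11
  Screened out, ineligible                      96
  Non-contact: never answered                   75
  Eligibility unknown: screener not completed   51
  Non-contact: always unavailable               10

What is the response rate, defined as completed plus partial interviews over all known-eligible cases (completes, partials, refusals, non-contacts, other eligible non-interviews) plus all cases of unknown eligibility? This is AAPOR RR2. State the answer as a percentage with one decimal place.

56.4%

No answer / not reached = 75 + 10 = 85
Eligibility not determined = 51 + 53 = 104
Num → 283 + 22 = 305
Base → 283 + 22 + 36 + 85 + 11 + 104 = 541
RR2 = 305 / 541 = 0.5638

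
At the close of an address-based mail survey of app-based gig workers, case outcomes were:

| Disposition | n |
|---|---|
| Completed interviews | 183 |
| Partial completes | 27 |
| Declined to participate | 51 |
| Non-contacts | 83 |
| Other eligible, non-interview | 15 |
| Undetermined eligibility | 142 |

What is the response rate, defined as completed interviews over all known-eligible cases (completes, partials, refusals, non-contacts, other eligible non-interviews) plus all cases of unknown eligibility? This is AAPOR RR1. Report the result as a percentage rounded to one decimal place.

36.5%

Numerator → 183
Base → 183 + 27 + 51 + 83 + 15 + 142 = 501
RR1 = 183 / 501 = 0.3653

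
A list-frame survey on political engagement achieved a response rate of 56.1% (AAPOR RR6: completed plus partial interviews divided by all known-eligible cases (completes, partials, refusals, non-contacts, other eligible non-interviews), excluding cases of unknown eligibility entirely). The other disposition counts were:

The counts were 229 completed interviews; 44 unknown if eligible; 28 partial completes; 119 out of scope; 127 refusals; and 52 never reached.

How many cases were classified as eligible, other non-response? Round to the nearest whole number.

22

Numerator = 229 + 28 = 257
RR6 = 257 / D = 0.561
D = 257 / 0.561 = 458.1
Rest of base = 436
eligible, other non-response = 458.1 − 436 ≈ 22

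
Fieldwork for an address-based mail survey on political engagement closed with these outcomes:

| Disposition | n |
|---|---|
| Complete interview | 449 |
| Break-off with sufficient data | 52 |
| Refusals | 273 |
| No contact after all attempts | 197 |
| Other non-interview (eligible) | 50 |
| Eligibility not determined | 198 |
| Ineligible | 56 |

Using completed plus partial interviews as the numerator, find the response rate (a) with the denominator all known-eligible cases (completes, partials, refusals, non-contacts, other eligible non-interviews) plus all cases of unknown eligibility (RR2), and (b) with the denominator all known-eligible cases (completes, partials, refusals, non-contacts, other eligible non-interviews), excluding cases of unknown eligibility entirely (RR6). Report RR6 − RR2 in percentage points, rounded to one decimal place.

8.0

Num → 449 + 52 = 501
Denominator → 449 + 52 + 273 + 197 + 50 + 198 = 1219
RR2 = 501 / 1219 = 0.4110
Denominator → 449 + 52 + 273 + 197 + 50 = 1021
RR6 = 501 / 1021 = 0.4907
Difference = 49.07 − 41.10 = 7.97 percentage points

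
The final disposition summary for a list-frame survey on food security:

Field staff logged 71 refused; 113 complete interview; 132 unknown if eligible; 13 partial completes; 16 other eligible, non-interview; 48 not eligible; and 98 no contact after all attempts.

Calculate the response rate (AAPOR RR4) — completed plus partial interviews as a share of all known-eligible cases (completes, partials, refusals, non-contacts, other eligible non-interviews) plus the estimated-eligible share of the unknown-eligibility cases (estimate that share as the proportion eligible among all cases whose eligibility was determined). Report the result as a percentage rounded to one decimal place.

29.6%

Numerator: 113 + 13 = 126
Determined eligible: 113 + 13 + 71 + 98 + 16 = 311
e = 311 / (311 + 48) = 311 / 359 = 0.8663
Estimated eligible among unknowns: 0.8663 × 132 = 114.35
Denom: 311 + 114.35 = 425.35
RR4 = 126 / 425.35 = 0.2962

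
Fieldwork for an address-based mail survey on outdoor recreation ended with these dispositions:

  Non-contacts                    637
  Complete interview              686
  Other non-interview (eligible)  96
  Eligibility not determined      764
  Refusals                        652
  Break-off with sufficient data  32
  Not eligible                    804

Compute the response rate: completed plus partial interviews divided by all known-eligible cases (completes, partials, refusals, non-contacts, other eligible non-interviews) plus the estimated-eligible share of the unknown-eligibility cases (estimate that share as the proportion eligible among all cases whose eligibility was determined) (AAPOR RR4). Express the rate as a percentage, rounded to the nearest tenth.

Num = 686 + 32 = 718
Known eligible = 686 + 32 + 652 + 637 + 96 = 2103
e = 2103 / (2103 + 804) = 2103 / 2907 = 0.7234
e × U = 0.7234 × 764 = 552.68
Denominator = 2103 + 552.68 = 2655.68
RR4 = 718 / 2655.68 = 0.2704

27.0%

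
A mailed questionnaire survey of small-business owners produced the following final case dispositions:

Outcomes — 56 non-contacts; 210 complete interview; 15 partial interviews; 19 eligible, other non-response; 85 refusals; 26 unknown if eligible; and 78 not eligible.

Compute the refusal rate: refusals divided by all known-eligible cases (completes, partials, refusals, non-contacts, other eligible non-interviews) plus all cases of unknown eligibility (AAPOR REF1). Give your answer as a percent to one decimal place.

20.7%

Numerator = 85
Base = 210 + 15 + 85 + 56 + 19 + 26 = 411
REF1 = 85 / 411 = 0.2068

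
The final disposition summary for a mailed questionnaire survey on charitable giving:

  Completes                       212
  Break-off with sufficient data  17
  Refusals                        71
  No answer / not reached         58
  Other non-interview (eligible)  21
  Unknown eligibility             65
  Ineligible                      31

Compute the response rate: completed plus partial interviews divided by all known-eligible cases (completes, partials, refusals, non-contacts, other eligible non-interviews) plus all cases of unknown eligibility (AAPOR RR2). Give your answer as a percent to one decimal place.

Numerator = 212 + 17 = 229
Denom = 212 + 17 + 71 + 58 + 21 + 65 = 444
RR2 = 229 / 444 = 0.5158

51.6%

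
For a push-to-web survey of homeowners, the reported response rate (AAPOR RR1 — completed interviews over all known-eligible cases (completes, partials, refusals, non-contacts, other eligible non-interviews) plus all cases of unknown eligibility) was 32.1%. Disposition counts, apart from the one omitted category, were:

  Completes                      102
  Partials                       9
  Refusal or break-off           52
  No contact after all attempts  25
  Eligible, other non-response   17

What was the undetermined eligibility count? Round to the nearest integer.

RR1 = 102 / D = 0.321
D = 102 / 0.321 = 317.8
Rest of base = 205
undetermined eligibility = 317.8 − 205 ≈ 113

113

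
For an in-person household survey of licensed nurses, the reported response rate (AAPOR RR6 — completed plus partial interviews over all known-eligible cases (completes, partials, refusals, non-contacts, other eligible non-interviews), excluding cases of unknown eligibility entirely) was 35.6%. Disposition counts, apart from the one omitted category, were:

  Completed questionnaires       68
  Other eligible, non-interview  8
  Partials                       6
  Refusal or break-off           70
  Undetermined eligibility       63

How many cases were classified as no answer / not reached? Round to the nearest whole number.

Num: 68 + 6 = 74
RR6 = 74 / D = 0.356
D = 74 / 0.356 = 207.9
Remaining denominator categories sum to 152
no answer / not reached = 207.9 − 152 ≈ 56

56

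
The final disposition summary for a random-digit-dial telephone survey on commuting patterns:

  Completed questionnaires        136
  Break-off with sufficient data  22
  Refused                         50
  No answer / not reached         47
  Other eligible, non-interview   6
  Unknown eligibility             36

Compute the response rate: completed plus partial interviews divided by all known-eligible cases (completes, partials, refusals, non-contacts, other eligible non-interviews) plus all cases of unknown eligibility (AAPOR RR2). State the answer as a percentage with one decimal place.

Top: 136 + 22 = 158
Denom: 136 + 22 + 50 + 47 + 6 + 36 = 297
RR2 = 158 / 297 = 0.5320

53.2%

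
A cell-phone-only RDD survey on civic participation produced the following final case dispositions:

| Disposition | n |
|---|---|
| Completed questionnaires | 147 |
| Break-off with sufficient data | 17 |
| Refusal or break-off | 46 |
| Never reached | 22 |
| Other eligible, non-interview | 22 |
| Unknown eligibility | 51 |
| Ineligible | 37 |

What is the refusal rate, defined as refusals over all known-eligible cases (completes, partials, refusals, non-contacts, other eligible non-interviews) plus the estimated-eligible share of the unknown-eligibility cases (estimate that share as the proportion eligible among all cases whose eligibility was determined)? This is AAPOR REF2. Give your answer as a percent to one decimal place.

Top = 46
Known eligible = 147 + 17 + 46 + 22 + 22 = 254
e = 254 / (254 + 37) = 254 / 291 = 0.8729
Estimated eligible among unknowns = 0.8729 × 51 = 44.52
Base = 254 + 44.52 = 298.52
REF2 = 46 / 298.52 = 0.1541

15.4%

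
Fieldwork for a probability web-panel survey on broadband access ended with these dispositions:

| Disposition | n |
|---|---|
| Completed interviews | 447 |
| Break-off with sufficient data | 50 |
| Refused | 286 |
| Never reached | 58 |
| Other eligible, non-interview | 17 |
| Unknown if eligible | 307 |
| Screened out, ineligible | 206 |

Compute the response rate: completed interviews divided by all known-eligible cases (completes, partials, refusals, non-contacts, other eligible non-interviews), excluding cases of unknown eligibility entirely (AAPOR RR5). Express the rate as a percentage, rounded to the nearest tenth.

52.1%

Top = 447
Base = 447 + 50 + 286 + 58 + 17 = 858
RR5 = 447 / 858 = 0.5210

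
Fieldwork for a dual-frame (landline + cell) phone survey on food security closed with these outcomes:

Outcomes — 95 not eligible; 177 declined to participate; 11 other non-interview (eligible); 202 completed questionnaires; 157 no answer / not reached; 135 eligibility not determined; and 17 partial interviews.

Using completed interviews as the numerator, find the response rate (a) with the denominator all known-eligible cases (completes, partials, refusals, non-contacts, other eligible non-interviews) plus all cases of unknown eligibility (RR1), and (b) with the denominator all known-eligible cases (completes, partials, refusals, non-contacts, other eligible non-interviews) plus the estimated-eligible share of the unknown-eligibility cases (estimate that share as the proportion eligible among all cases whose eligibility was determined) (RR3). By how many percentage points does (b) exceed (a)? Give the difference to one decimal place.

0.8

Top: 202
Denominator: 202 + 17 + 177 + 157 + 11 + 135 = 699
RR1 = 202 / 699 = 0.2890
Eligible (known): 202 + 17 + 177 + 157 + 11 = 564
e = 564 / (564 + 95) = 564 / 659 = 0.8558
e × U: 0.8558 × 135 = 115.53
Denominator: 564 + 115.53 = 679.53
RR3 = 202 / 679.53 = 0.2973
Difference = 29.73 − 28.90 = 0.83 percentage points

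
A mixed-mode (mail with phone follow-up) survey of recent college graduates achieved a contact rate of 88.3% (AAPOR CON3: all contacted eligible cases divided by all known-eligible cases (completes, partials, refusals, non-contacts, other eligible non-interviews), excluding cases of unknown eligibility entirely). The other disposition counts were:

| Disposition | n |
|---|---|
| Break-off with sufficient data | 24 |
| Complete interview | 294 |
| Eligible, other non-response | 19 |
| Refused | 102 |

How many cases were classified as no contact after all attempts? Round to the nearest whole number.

Top = 294 + 24 + 102 + 19 = 439
CON3 = 439 / D = 0.883
D = 439 / 0.883 = 497.2
Rest of base = 439
no contact after all attempts = 497.2 − 439 ≈ 58

58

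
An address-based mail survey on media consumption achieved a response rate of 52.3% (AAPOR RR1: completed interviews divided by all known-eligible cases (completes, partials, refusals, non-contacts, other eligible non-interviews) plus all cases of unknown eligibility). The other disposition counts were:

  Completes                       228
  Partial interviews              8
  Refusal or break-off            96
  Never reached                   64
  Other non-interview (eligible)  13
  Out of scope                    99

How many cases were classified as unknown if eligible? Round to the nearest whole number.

RR1 = 228 / D = 0.523
D = 228 / 0.523 = 435.9
Rest of base = 409
unknown if eligible = 435.9 − 409 ≈ 27

27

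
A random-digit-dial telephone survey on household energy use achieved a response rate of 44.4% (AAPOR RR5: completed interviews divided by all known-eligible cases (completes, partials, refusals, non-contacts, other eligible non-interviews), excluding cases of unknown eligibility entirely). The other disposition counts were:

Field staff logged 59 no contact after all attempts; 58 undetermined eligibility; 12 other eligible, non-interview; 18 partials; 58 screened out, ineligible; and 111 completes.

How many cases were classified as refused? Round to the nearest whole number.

RR5 = 111 / D = 0.444
D = 111 / 0.444 = 250.0
Other denominator terms total 200
refused = 250.0 − 200 ≈ 50

50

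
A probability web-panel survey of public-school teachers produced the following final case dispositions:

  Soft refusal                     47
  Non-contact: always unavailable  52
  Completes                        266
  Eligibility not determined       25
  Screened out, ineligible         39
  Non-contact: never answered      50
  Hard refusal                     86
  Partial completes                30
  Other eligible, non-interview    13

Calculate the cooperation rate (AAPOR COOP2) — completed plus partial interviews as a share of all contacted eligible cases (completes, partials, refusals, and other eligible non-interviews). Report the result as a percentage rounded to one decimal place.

Refused = 86 + 47 = 133
Never reached = 50 + 52 = 102
Numerator = 266 + 30 = 296
Denom = 266 + 30 + 133 + 13 = 442
COOP2 = 296 / 442 = 0.6697

67.0%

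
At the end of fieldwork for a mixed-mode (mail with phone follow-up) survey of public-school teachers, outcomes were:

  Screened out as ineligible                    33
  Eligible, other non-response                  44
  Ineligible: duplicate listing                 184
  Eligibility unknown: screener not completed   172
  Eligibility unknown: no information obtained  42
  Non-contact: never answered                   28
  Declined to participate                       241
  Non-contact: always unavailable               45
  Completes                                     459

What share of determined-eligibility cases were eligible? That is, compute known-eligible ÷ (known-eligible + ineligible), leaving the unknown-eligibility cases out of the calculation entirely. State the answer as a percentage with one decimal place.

79.0%

Never reached = 28 + 45 = 73
Eligibility not determined = 172 + 42 = 214
Ineligible = 33 + 184 = 217
Determined eligible = 459 + 241 + 73 + 44 = 817
e = 817 / (817 + 217) = 817 / 1034 = 0.7901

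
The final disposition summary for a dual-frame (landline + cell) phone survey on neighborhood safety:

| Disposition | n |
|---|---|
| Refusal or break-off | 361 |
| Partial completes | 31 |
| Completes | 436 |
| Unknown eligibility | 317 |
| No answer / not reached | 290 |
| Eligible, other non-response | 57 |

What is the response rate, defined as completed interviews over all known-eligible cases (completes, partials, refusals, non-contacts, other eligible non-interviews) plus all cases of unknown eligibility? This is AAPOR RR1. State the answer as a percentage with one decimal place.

29.2%

Numerator = 436
Base = 436 + 31 + 361 + 290 + 57 + 317 = 1492
RR1 = 436 / 1492 = 0.2922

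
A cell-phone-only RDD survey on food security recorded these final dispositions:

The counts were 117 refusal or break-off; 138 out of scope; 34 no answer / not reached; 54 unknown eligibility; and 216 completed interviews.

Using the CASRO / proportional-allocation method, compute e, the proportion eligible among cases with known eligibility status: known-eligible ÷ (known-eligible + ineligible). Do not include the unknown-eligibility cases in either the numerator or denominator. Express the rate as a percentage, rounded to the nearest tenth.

Known eligible: 216 + 117 + 34 = 367
e = 367 / (367 + 138) = 367 / 505 = 0.7267

72.7%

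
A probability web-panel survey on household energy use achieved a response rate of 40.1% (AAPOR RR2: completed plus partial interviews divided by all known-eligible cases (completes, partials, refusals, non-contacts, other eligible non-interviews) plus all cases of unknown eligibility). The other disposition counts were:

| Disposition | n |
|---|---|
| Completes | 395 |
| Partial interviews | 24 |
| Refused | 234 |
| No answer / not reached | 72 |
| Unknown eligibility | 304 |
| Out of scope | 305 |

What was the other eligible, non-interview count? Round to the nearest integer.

Num: 395 + 24 = 419
RR2 = 419 / D = 0.401
D = 419 / 0.401 = 1044.9
Remaining denominator categories sum to 1029
other eligible, non-interview = 1044.9 − 1029 ≈ 16

16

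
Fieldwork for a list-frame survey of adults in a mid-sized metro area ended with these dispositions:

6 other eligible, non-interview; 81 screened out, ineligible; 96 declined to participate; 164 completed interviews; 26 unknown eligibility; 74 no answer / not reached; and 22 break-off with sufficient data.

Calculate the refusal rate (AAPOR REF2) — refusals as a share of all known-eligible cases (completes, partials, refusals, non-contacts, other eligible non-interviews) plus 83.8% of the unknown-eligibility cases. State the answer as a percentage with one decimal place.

Top: 96
Determined eligible: 164 + 22 + 96 + 74 + 6 = 362
Eligible share of unknowns: 0.8380 × 26 = 21.79
Denominator: 362 + 21.79 = 383.79
REF2 = 96 / 383.79 = 0.2501

25.0%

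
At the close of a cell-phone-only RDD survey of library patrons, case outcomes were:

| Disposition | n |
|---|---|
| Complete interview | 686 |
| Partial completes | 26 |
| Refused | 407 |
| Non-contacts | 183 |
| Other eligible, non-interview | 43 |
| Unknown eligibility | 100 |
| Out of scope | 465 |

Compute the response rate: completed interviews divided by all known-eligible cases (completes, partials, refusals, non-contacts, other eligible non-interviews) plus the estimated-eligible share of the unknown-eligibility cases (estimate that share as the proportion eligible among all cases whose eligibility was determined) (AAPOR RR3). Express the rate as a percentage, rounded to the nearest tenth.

48.3%

Top → 686
Eligible (known) → 686 + 26 + 407 + 183 + 43 = 1345
e = 1345 / (1345 + 465) = 1345 / 1810 = 0.7431
Eligible share of unknowns → 0.7431 × 100 = 74.31
Denom → 1345 + 74.31 = 1419.31
RR3 = 686 / 1419.31 = 0.4833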